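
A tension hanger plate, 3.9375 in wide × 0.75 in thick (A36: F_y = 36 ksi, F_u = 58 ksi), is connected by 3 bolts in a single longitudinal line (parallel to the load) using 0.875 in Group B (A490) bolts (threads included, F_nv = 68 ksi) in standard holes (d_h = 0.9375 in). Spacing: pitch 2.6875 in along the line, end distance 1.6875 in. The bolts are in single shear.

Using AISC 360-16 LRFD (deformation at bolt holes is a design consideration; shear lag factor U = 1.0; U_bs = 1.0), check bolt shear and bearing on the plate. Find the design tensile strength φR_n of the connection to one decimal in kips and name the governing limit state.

92.0 kips (bolt shear governs)

Bolt shear: A_b = π(0.875)²/4 = 0.60132 in². φR_n = 0.75 × 68 × 0.60132 × 3 × 1 = 92.0 kips.
Bearing (0.75 in plate, F_u = 58 ksi): end bolts L_c = 1.6875 − 0.9375/2 = 1.21875, R_n = min(1.2×1.21875×0.75×58, 2.4×0.875×0.75×58) = 63.619 kips/bolt; interior L_c = 2.6875 − 0.9375 = 1.75, R_n = 91.35 kips/bolt. φR_n = 0.75 × (1×63.619 + 2×91.35) = 184.7 kips.
Governing: min(92.0, 184.7) = 92.0 kips → bolt shear.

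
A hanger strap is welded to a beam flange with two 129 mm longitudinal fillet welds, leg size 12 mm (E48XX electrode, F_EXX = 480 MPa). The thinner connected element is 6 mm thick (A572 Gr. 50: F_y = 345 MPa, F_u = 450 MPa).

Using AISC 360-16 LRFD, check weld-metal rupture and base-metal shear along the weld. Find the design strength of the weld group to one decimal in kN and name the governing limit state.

Weld metal: throat = 0.707×12 = 8.484 mm, L = 2×129 = 258 mm. φR_n = 0.75 × 0.6 × 480 × 8.484 × 258 = 472.8 kN.
Base metal shear (6 mm plate): yield φR_n = 1.0×0.6×345×6×258 = 320.4 kN; rupture φR_n = 0.75×0.6×450×6×258 = 313.5 kN; take 313.5 kN (rupture).
Governing: min(472.8, 313.5) = 313.5 kN → base-metal shear.

313.5 kN (base-metal shear governs)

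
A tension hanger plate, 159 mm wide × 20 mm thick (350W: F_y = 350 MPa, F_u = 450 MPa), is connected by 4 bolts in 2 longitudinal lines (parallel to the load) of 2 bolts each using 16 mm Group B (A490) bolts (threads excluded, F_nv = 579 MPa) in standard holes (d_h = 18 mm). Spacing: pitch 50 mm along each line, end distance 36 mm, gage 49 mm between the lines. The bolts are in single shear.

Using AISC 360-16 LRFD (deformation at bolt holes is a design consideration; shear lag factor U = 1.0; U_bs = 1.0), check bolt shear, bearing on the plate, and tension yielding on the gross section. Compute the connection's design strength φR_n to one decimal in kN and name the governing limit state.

Bolt shear: A_b = π(16)²/4 = 201.06 mm². φR_n = 0.75 × 579 × 201.06 × 4 × 1 = 349.2 kN.
Bearing (20 mm plate, F_u = 450 MPa): end bolts L_c = 36 − 18/2 = 27, R_n = min(1.2×27×20×450, 2.4×16×20×450) = 291.6 kN/bolt; interior L_c = 50 − 18 = 32, R_n = 345.6 kN/bolt. φR_n = 0.75 × (2×291.6 + 2×345.6) = 955.8 kN.
Tension yield (gross): A_g = 159×20 = 3180 mm². φR_n = 0.90 × 350 × 3180 = 1001.7 kN.
Governing: min(349.2, 955.8, 1001.7) = 349.2 kN → bolt shear.

349.2 kN (bolt shear governs)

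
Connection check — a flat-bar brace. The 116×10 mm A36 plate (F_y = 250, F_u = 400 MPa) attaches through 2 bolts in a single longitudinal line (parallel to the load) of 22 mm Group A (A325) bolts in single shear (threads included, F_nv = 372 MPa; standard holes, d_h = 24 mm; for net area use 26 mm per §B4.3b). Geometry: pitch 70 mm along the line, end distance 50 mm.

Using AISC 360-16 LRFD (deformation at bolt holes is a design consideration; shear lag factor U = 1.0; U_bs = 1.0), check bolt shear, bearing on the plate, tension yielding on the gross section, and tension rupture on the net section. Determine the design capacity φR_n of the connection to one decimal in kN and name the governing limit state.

Bolt shear: A_b = π(22)²/4 = 380.13 mm². φR_n = 0.75 × 372 × 380.13 × 2 × 1 = 212.1 kN.
Bearing (10 mm plate, F_u = 400 MPa): end bolts L_c = 50 − 24/2 = 38, R_n = min(1.2×38×10×400, 2.4×22×10×400) = 182.4 kN/bolt; interior L_c = 70 − 24 = 46, R_n = 211.2 kN/bolt. φR_n = 0.75 × (1×182.4 + 1×211.2) = 295.2 kN.
Tension yield (gross): A_g = 116×10 = 1160 mm². φR_n = 0.90 × 250 × 1160 = 261.0 kN.
Tension rupture (net): A_n = (116 − 1×26)×10 = 900 mm² (U = 1.0, A_e = A_n). φR_n = 0.75 × 400 × 900 = 270.0 kN.
Governing: min(212.1, 295.2, 261.0, 270.0) = 212.1 kN → bolt shear.

212.1 kN (bolt shear governs)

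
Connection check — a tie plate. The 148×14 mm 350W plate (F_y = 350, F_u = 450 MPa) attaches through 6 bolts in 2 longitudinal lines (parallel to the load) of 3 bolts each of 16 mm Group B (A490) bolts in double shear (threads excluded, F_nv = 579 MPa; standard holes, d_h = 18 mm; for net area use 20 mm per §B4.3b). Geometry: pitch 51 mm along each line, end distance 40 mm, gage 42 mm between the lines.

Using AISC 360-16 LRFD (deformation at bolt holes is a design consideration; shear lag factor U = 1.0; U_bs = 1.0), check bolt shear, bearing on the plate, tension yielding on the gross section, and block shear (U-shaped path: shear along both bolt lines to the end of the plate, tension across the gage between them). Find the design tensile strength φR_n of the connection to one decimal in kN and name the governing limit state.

625.6 kN (block shear governs)

Bolt shear: A_b = π(16)²/4 = 201.06 mm². φR_n = 0.75 × 579 × 201.06 × 6 × 2 = 1047.7 kN.
Bearing (14 mm plate, F_u = 450 MPa): end bolts L_c = 40 − 18/2 = 31, R_n = min(1.2×31×14×450, 2.4×16×14×450) = 234.36 kN/bolt; interior L_c = 51 − 18 = 33, R_n = 241.92 kN/bolt. φR_n = 0.75 × (2×234.36 + 4×241.92) = 1077.3 kN.
Tension yield (gross): A_g = 148×14 = 2072 mm². φR_n = 0.90 × 350 × 2072 = 652.7 kN.
Block shear: shear path 2×[40+2×51] = 2×142 mm, A_gv = 3976, A_nv = 2×(142 − 2.5×20)×14 = 2576 mm²; tension across gage: (42 − 1×20)×14 = 308 mm². R_n = min(0.6×450×2576, 0.6×350×3976) + 1.0×450×308 = min(695.52, 834.96) + 138.6 = 834.12 kN. φR_n = 0.75 × 834.12 = 625.6 kN.
Governing: min(1047.7, 1077.3, 652.7, 625.6) = 625.6 kN → block shear.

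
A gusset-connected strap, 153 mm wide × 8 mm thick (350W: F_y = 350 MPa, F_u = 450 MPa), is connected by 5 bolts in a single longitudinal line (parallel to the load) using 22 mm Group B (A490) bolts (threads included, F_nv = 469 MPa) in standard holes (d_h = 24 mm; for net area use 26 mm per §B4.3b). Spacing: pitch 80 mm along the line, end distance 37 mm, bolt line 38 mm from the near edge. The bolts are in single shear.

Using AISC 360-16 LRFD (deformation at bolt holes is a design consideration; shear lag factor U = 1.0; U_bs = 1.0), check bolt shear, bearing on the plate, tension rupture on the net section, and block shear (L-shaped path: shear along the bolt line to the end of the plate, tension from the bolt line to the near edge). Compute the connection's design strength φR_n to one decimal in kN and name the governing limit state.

Bolt shear: A_b = π(22)²/4 = 380.13 mm². φR_n = 0.75 × 469 × 380.13 × 5 × 1 = 668.6 kN.
Bearing (8 mm plate, F_u = 450 MPa): end bolts L_c = 37 − 24/2 = 25, R_n = min(1.2×25×8×450, 2.4×22×8×450) = 108 kN/bolt; interior L_c = 80 − 24 = 56, R_n = 190.08 kN/bolt. φR_n = 0.75 × (1×108 + 4×190.08) = 651.2 kN.
Tension rupture (net): A_n = (153 − 1×26)×8 = 1016 mm² (U = 1.0, A_e = A_n). φR_n = 0.75 × 450 × 1016 = 342.9 kN.
Block shear: shear path 1×[37+4×80] = 1×357 mm, A_gv = 2856, A_nv = 1×(357 − 4.5×26)×8 = 1920 mm²; tension to near edge: (38 − 0.5×26)×8 = 200 mm². R_n = min(0.6×450×1920, 0.6×350×2856) + 1.0×450×200 = min(518.4, 599.76) + 90 = 608.4 kN. φR_n = 0.75 × 608.4 = 456.3 kN.
Governing: min(668.6, 651.2, 342.9, 456.3) = 342.9 kN → net-section rupture.

342.9 kN (net-section rupture governs)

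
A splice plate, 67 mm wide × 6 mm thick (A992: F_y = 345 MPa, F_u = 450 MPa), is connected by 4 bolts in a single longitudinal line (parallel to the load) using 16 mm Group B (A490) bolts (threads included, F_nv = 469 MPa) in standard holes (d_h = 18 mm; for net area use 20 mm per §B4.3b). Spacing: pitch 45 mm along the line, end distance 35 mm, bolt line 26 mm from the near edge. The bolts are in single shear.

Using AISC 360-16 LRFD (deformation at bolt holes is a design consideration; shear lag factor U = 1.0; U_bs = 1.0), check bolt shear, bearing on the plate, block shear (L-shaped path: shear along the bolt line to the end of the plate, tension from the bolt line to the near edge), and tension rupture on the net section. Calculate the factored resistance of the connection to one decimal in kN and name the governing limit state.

95.2 kN (net-section rupture governs)

Bolt shear: A_b = π(16)²/4 = 201.06 mm². φR_n = 0.75 × 469 × 201.06 × 4 × 1 = 282.9 kN.
Bearing (6 mm plate, F_u = 450 MPa): end bolts L_c = 35 − 18/2 = 26, R_n = min(1.2×26×6×450, 2.4×16×6×450) = 84.24 kN/bolt; interior L_c = 45 − 18 = 27, R_n = 87.48 kN/bolt. φR_n = 0.75 × (1×84.24 + 3×87.48) = 260.0 kN.
Block shear: shear path 1×[35+3×45] = 1×170 mm, A_gv = 1020, A_nv = 1×(170 − 3.5×20)×6 = 600 mm²; tension to near edge: (26 − 0.5×20)×6 = 96 mm². R_n = min(0.6×450×600, 0.6×345×1020) + 1.0×450×96 = min(162, 211.14) + 43.2 = 205.2 kN. φR_n = 0.75 × 205.2 = 153.9 kN.
Tension rupture (net): A_n = (67 − 1×20)×6 = 282 mm² (U = 1.0, A_e = A_n). φR_n = 0.75 × 450 × 282 = 95.2 kN.
Governing: min(282.9, 260.0, 153.9, 95.2) = 95.2 kN → net-section rupture.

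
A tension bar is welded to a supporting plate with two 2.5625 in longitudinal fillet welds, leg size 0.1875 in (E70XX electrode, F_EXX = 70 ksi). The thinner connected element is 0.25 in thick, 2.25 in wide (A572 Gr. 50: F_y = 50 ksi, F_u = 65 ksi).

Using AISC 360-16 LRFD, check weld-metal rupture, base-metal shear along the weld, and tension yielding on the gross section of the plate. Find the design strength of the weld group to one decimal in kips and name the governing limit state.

21.4 kips (weld metal governs)

Weld metal: throat = 0.707×0.1875 = 0.13256 in, L = 2×2.5625 = 5.125 in. φR_n = 0.75 × 0.6 × 70 × 0.13256 × 5.125 = 21.4 kips.
Base metal shear (0.25 in plate): yield φR_n = 1.0×0.6×50×0.25×5.125 = 38.4 kips; rupture φR_n = 0.75×0.6×65×0.25×5.125 = 37.5 kips; take 37.5 kips (rupture).
Tension yield (gross): A_g = 2.25×0.25 = 0.5625 in². φR_n = 0.90 × 50 × 0.5625 = 25.3 kips.
Governing: min(21.4, 37.5, 25.3) = 21.4 kips → weld metal.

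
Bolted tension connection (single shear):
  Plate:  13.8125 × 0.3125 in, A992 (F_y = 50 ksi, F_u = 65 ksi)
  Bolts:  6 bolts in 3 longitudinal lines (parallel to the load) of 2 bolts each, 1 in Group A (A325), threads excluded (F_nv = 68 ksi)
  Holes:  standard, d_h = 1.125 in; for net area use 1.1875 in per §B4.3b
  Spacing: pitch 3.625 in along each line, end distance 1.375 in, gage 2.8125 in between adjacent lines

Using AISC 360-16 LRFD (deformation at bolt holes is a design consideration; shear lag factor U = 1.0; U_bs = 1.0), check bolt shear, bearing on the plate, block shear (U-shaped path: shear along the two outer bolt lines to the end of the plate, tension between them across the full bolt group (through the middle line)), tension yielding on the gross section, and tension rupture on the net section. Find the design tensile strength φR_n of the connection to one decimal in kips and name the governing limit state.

Bolt shear: A_b = π(1)²/4 = 0.7854 in². φR_n = 0.75 × 68 × 0.7854 × 6 × 1 = 240.3 kips.
Bearing (0.3125 in plate, F_u = 65 ksi): end bolts L_c = 1.375 − 1.125/2 = 0.8125, R_n = min(1.2×0.8125×0.3125×65, 2.4×1×0.3125×65) = 19.805 kips/bolt; interior L_c = 3.625 − 1.125 = 2.5, R_n = 48.75 kips/bolt. φR_n = 0.75 × (3×19.805 + 3×48.75) = 154.2 kips.
Block shear: shear path 2×[1.375+1×3.625] = 2×5 in, A_gv = 3.125, A_nv = 2×(5 − 1.5×1.1875)×0.3125 = 2.0117 in²; tension across gage: (5.625 − 2×1.1875)×0.3125 = 1.0156 in². R_n = min(0.6×65×2.0117, 0.6×50×3.125) + 1.0×65×1.0156 = min(78.456, 93.75) + 66.014 = 144.47 kips. φR_n = 0.75 × 144.47 = 108.4 kips.
Tension yield (gross): A_g = 13.8125×0.3125 = 4.3164 in². φR_n = 0.90 × 50 × 4.3164 = 194.2 kips.
Tension rupture (net): A_n = (13.8125 − 3×1.1875)×0.3125 = 3.2031 in² (U = 1.0, A_e = A_n). φR_n = 0.75 × 65 × 3.2031 = 156.2 kips.
Governing: min(240.3, 154.2, 108.4, 194.2, 156.2) = 108.4 kips → block shear.

108.4 kips (block shear governs)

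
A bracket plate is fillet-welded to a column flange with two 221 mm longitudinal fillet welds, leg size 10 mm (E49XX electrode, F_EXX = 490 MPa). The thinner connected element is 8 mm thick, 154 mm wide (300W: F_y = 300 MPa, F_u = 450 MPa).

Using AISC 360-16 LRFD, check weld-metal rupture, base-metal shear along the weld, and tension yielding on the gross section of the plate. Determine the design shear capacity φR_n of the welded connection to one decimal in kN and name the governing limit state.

Weld metal: throat = 0.707×10 = 7.07 mm, L = 2×221 = 442 mm. φR_n = 0.75 × 0.6 × 490 × 7.07 × 442 = 689.0 kN.
Base metal shear (8 mm plate): yield φR_n = 1.0×0.6×300×8×442 = 636.5 kN; rupture φR_n = 0.75×0.6×450×8×442 = 716.0 kN; take 636.5 kN (yield).
Tension yield (gross): A_g = 154×8 = 1232 mm². φR_n = 0.90 × 300 × 1232 = 332.6 kN.
Governing: min(689.0, 636.5, 332.6) = 332.6 kN → gross-section yield.

332.6 kN (gross-section yield governs)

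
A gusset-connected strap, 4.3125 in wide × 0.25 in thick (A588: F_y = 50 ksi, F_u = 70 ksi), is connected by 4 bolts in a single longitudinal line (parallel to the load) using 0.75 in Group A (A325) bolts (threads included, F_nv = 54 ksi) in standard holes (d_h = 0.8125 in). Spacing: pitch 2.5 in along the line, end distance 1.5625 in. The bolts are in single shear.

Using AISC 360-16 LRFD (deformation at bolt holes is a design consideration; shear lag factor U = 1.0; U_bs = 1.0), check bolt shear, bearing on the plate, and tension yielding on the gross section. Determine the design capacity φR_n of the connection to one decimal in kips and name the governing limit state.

Bolt shear: A_b = π(0.75)²/4 = 0.44179 in². φR_n = 0.75 × 54 × 0.44179 × 4 × 1 = 71.6 kips.
Bearing (0.25 in plate, F_u = 70 ksi): end bolts L_c = 1.5625 − 0.8125/2 = 1.15625, R_n = min(1.2×1.15625×0.25×70, 2.4×0.75×0.25×70) = 24.281 kips/bolt; interior L_c = 2.5 − 0.8125 = 1.6875, R_n = 31.5 kips/bolt. φR_n = 0.75 × (1×24.281 + 3×31.5) = 89.1 kips.
Tension yield (gross): A_g = 4.3125×0.25 = 1.0781 in². φR_n = 0.90 × 50 × 1.0781 = 48.5 kips.
Governing: min(71.6, 89.1, 48.5) = 48.5 kips → gross-section yield.

48.5 kips (gross-section yield governs)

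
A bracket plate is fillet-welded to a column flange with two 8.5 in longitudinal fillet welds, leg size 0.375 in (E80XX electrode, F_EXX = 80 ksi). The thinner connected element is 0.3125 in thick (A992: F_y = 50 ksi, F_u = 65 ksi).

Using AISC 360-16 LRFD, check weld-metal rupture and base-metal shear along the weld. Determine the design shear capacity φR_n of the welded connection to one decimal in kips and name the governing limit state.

Weld metal: throat = 0.707×0.375 = 0.26513 in, L = 2×8.5 = 17 in. φR_n = 0.75 × 0.6 × 80 × 0.26513 × 17 = 162.3 kips.
Base metal shear (0.3125 in plate): yield φR_n = 1.0×0.6×50×0.3125×17 = 159.4 kips; rupture φR_n = 0.75×0.6×65×0.3125×17 = 155.4 kips; take 155.4 kips (rupture).
Governing: min(162.3, 155.4) = 155.4 kips → base-metal shear.

155.4 kips (base-metal shear governs)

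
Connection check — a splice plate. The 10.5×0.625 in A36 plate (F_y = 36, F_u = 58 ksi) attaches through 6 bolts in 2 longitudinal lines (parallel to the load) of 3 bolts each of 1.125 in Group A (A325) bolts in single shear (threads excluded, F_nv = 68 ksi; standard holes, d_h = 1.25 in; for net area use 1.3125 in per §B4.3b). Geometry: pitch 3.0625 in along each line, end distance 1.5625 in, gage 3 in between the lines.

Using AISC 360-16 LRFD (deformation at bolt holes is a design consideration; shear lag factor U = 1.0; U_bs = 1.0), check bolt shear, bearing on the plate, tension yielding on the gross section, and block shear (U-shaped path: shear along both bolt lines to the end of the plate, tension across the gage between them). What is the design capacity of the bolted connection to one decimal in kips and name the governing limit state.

189.6 kips (block shear governs)

Bolt shear: A_b = π(1.125)²/4 = 0.99402 in². φR_n = 0.75 × 68 × 0.99402 × 6 × 1 = 304.2 kips.
Bearing (0.625 in plate, F_u = 58 ksi): end bolts L_c = 1.5625 − 1.25/2 = 0.9375, R_n = min(1.2×0.9375×0.625×58, 2.4×1.125×0.625×58) = 40.781 kips/bolt; interior L_c = 3.0625 − 1.25 = 1.8125, R_n = 78.844 kips/bolt. φR_n = 0.75 × (2×40.781 + 4×78.844) = 297.7 kips.
Tension yield (gross): A_g = 10.5×0.625 = 6.5625 in². φR_n = 0.90 × 36 × 6.5625 = 212.6 kips.
Block shear: shear path 2×[1.5625+2×3.0625] = 2×7.6875 in, A_gv = 9.6094, A_nv = 2×(7.6875 − 2.5×1.3125)×0.625 = 5.5078 in²; tension across gage: (3 − 1×1.3125)×0.625 = 1.0547 in². R_n = min(0.6×58×5.5078, 0.6×36×9.6094) + 1.0×58×1.0547 = min(191.67, 207.56) + 61.173 = 252.84 kips. φR_n = 0.75 × 252.84 = 189.6 kips.
Governing: min(304.2, 297.7, 212.6, 189.6) = 189.6 kips → block shear.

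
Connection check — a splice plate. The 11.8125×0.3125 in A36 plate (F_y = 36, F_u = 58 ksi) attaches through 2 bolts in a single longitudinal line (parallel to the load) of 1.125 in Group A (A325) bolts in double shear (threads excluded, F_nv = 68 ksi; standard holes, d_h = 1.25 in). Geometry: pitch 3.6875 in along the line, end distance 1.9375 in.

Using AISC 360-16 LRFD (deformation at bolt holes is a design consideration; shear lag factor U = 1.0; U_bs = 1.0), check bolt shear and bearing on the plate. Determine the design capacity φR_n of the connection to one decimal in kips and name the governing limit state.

Bolt shear: A_b = π(1.125)²/4 = 0.99402 in². φR_n = 0.75 × 68 × 0.99402 × 2 × 2 = 202.8 kips.
Bearing (0.3125 in plate, F_u = 58 ksi): end bolts L_c = 1.9375 − 1.25/2 = 1.3125, R_n = min(1.2×1.3125×0.3125×58, 2.4×1.125×0.3125×58) = 28.547 kips/bolt; interior L_c = 3.6875 − 1.25 = 2.4375, R_n = 48.938 kips/bolt. φR_n = 0.75 × (1×28.547 + 1×48.938) = 58.1 kips.
Governing: min(202.8, 58.1) = 58.1 kips → bearing.

58.1 kips (bearing governs)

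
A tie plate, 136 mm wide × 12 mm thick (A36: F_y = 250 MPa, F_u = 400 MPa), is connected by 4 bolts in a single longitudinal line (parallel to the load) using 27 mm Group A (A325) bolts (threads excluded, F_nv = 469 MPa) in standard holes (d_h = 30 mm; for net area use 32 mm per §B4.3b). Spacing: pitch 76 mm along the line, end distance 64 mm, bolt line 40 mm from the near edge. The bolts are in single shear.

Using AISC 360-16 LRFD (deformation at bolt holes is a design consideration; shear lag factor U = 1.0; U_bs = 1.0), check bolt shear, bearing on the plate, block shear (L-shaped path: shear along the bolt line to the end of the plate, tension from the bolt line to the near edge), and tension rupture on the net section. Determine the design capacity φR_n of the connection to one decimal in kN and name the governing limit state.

Bolt shear: A_b = π(27)²/4 = 572.56 mm². φR_n = 0.75 × 469 × 572.56 × 4 × 1 = 805.6 kN.
Bearing (12 mm plate, F_u = 400 MPa): end bolts L_c = 64 − 30/2 = 49, R_n = min(1.2×49×12×400, 2.4×27×12×400) = 282.24 kN/bolt; interior L_c = 76 − 30 = 46, R_n = 264.96 kN/bolt. φR_n = 0.75 × (1×282.24 + 3×264.96) = 807.8 kN.
Block shear: shear path 1×[64+3×76] = 1×292 mm, A_gv = 3504, A_nv = 1×(292 − 3.5×32)×12 = 2160 mm²; tension to near edge: (40 − 0.5×32)×12 = 288 mm². R_n = min(0.6×400×2160, 0.6×250×3504) + 1.0×400×288 = min(518.4, 525.6) + 115.2 = 633.6 kN. φR_n = 0.75 × 633.6 = 475.2 kN.
Tension rupture (net): A_n = (136 − 1×32)×12 = 1248 mm² (U = 1.0, A_e = A_n). φR_n = 0.75 × 400 × 1248 = 374.4 kN.
Governing: min(805.6, 807.8, 475.2, 374.4) = 374.4 kN → net-section rupture.

374.4 kN (net-section rupture governs)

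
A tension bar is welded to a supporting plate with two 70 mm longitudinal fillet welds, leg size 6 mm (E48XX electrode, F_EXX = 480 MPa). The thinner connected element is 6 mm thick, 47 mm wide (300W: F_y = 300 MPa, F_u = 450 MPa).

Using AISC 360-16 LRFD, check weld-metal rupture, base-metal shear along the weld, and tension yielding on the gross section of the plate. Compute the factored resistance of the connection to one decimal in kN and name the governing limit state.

Weld metal: throat = 0.707×6 = 4.242 mm, L = 2×70 = 140 mm. φR_n = 0.75 × 0.6 × 480 × 4.242 × 140 = 128.3 kN.
Base metal shear (6 mm plate): yield φR_n = 1.0×0.6×300×6×140 = 151.2 kN; rupture φR_n = 0.75×0.6×450×6×140 = 170.1 kN; take 151.2 kN (yield).
Tension yield (gross): A_g = 47×6 = 282 mm². φR_n = 0.90 × 300 × 282 = 76.1 kN.
Governing: min(128.3, 151.2, 76.1) = 76.1 kN → gross-section yield.

76.1 kN (gross-section yield governs)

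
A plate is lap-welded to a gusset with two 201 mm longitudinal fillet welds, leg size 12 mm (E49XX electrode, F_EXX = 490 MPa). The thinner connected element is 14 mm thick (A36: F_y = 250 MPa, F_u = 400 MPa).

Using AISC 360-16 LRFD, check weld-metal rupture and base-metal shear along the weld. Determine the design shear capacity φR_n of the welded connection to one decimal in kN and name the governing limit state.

Weld metal: throat = 0.707×12 = 8.484 mm, L = 2×201 = 402 mm. φR_n = 0.75 × 0.6 × 490 × 8.484 × 402 = 752.0 kN.
Base metal shear (14 mm plate): yield φR_n = 1.0×0.6×250×14×402 = 844.2 kN; rupture φR_n = 0.75×0.6×400×14×402 = 1013.0 kN; take 844.2 kN (yield).
Governing: min(752.0, 844.2) = 752.0 kN → weld metal.

752.0 kN (weld metal governs)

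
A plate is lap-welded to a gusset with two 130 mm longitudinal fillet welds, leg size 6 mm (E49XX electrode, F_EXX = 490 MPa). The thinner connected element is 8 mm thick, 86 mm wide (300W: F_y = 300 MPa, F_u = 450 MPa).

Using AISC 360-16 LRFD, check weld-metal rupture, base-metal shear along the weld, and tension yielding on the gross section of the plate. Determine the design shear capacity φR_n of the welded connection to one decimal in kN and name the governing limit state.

185.8 kN (gross-section yield governs)

Weld metal: throat = 0.707×6 = 4.242 mm, L = 2×130 = 260 mm. φR_n = 0.75 × 0.6 × 490 × 4.242 × 260 = 243.2 kN.
Base metal shear (8 mm plate): yield φR_n = 1.0×0.6×300×8×260 = 374.4 kN; rupture φR_n = 0.75×0.6×450×8×260 = 421.2 kN; take 374.4 kN (yield).
Tension yield (gross): A_g = 86×8 = 688 mm². φR_n = 0.90 × 300 × 688 = 185.8 kN.
Governing: min(243.2, 374.4, 185.8) = 185.8 kN → gross-section yield.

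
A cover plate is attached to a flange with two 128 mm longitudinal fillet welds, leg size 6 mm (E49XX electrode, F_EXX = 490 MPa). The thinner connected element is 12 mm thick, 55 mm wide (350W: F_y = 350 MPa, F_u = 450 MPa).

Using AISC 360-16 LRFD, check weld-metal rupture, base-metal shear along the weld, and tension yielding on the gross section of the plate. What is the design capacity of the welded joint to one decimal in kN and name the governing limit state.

Weld metal: throat = 0.707×6 = 4.242 mm, L = 2×128 = 256 mm. φR_n = 0.75 × 0.6 × 490 × 4.242 × 256 = 239.5 kN.
Base metal shear (12 mm plate): yield φR_n = 1.0×0.6×350×12×256 = 645.1 kN; rupture φR_n = 0.75×0.6×450×12×256 = 622.1 kN; take 622.1 kN (rupture).
Tension yield (gross): A_g = 55×12 = 660 mm². φR_n = 0.90 × 350 × 660 = 207.9 kN.
Governing: min(239.5, 622.1, 207.9) = 207.9 kN → gross-section yield.

207.9 kN (gross-section yield governs)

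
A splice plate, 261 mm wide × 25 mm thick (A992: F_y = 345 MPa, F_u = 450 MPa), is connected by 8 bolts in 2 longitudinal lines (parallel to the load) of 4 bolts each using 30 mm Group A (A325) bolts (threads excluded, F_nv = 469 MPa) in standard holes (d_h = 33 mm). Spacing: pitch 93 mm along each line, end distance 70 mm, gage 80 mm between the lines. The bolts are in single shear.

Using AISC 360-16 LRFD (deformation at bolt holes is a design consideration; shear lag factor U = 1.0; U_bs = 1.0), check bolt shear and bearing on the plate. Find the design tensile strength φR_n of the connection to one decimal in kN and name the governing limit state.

Bolt shear: A_b = π(30)²/4 = 706.86 mm². φR_n = 0.75 × 469 × 706.86 × 8 × 1 = 1989.1 kN.
Bearing (25 mm plate, F_u = 450 MPa): end bolts L_c = 70 − 33/2 = 53.5, R_n = min(1.2×53.5×25×450, 2.4×30×25×450) = 722.25 kN/bolt; interior L_c = 93 − 33 = 60, R_n = 810 kN/bolt. φR_n = 0.75 × (2×722.25 + 6×810) = 4728.4 kN.
Governing: min(1989.1, 4728.4) = 1989.1 kN → bolt shear.

1989.1 kN (bolt shear governs)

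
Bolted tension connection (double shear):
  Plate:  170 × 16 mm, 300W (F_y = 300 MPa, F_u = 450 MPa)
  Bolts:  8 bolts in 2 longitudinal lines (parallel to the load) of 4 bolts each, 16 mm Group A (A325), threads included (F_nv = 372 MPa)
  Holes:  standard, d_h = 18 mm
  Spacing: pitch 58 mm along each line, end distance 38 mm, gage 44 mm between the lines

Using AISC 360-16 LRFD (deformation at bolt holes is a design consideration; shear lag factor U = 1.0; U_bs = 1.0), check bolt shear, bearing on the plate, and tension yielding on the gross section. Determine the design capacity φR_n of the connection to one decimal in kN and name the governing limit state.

Bolt shear: A_b = π(16)²/4 = 201.06 mm². φR_n = 0.75 × 372 × 201.06 × 8 × 2 = 897.5 kN.
Bearing (16 mm plate, F_u = 450 MPa): end bolts L_c = 38 − 18/2 = 29, R_n = min(1.2×29×16×450, 2.4×16×16×450) = 250.56 kN/bolt; interior L_c = 58 − 18 = 40, R_n = 276.48 kN/bolt. φR_n = 0.75 × (2×250.56 + 6×276.48) = 1620.0 kN.
Tension yield (gross): A_g = 170×16 = 2720 mm². φR_n = 0.90 × 300 × 2720 = 734.4 kN.
Governing: min(897.5, 1620.0, 734.4) = 734.4 kN → gross-section yield.

734.4 kN (gross-section yield governs)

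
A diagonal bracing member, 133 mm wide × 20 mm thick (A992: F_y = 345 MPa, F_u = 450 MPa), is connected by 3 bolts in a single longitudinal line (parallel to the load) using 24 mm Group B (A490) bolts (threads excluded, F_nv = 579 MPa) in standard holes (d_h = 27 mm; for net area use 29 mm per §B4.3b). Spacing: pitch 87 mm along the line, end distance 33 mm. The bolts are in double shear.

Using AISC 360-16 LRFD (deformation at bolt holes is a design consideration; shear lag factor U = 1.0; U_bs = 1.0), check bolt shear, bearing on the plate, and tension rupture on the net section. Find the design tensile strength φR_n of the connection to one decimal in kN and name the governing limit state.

Bolt shear: A_b = π(24)²/4 = 452.39 mm². φR_n = 0.75 × 579 × 452.39 × 3 × 2 = 1178.7 kN.
Bearing (20 mm plate, F_u = 450 MPa): end bolts L_c = 33 − 27/2 = 19.5, R_n = min(1.2×19.5×20×450, 2.4×24×20×450) = 210.6 kN/bolt; interior L_c = 87 − 27 = 60, R_n = 518.4 kN/bolt. φR_n = 0.75 × (1×210.6 + 2×518.4) = 935.6 kN.
Tension rupture (net): A_n = (133 − 1×29)×20 = 2080 mm² (U = 1.0, A_e = A_n). φR_n = 0.75 × 450 × 2080 = 702.0 kN.
Governing: min(1178.7, 935.6, 702.0) = 702.0 kN → net-section rupture.

702.0 kN (net-section rupture governs)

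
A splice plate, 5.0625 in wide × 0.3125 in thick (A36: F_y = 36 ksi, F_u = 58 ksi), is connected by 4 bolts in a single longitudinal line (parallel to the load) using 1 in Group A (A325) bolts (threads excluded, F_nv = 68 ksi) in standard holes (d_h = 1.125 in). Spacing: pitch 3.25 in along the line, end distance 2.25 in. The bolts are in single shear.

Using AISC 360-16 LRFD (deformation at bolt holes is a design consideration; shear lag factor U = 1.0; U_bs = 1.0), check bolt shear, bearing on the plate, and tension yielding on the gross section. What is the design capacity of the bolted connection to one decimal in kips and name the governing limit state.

51.3 kips (gross-section yield governs)

Bolt shear: A_b = π(1)²/4 = 0.7854 in². φR_n = 0.75 × 68 × 0.7854 × 4 × 1 = 160.2 kips.
Bearing (0.3125 in plate, F_u = 58 ksi): end bolts L_c = 2.25 − 1.125/2 = 1.6875, R_n = min(1.2×1.6875×0.3125×58, 2.4×1×0.3125×58) = 36.703 kips/bolt; interior L_c = 3.25 − 1.125 = 2.125, R_n = 43.5 kips/bolt. φR_n = 0.75 × (1×36.703 + 3×43.5) = 125.4 kips.
Tension yield (gross): A_g = 5.0625×0.3125 = 1.582 in². φR_n = 0.90 × 36 × 1.582 = 51.3 kips.
Governing: min(160.2, 125.4, 51.3) = 51.3 kips → gross-section yield.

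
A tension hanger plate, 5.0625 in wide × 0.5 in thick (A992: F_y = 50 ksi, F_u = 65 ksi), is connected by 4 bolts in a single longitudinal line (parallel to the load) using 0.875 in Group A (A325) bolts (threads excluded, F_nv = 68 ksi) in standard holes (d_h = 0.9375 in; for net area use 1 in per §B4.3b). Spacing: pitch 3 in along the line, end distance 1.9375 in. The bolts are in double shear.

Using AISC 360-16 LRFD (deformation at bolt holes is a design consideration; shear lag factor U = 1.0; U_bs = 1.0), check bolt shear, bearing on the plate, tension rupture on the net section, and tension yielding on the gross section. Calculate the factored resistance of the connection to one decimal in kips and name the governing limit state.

99.0 kips (net-section rupture governs)

Bolt shear: A_b = π(0.875)²/4 = 0.60132 in². φR_n = 0.75 × 68 × 0.60132 × 4 × 2 = 245.3 kips.
Bearing (0.5 in plate, F_u = 65 ksi): end bolts L_c = 1.9375 − 0.9375/2 = 1.46875, R_n = min(1.2×1.46875×0.5×65, 2.4×0.875×0.5×65) = 57.281 kips/bolt; interior L_c = 3 − 0.9375 = 2.0625, R_n = 68.25 kips/bolt. φR_n = 0.75 × (1×57.281 + 3×68.25) = 196.5 kips.
Tension rupture (net): A_n = (5.0625 − 1×1)×0.5 = 2.0313 in² (U = 1.0, A_e = A_n). φR_n = 0.75 × 65 × 2.0313 = 99.0 kips.
Tension yield (gross): A_g = 5.0625×0.5 = 2.5313 in². φR_n = 0.90 × 50 × 2.5313 = 113.9 kips.
Governing: min(245.3, 196.5, 99.0, 113.9) = 99.0 kips → net-section rupture.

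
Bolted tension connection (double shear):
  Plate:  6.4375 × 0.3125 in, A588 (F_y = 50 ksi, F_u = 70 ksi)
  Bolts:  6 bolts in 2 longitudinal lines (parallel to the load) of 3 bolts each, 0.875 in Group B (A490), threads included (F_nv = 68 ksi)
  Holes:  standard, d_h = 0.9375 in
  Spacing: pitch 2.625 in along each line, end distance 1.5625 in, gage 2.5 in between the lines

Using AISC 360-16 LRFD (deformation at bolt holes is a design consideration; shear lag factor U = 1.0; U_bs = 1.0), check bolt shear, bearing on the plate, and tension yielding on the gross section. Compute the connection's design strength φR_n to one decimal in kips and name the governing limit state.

Bolt shear: A_b = π(0.875)²/4 = 0.60132 in². φR_n = 0.75 × 68 × 0.60132 × 6 × 2 = 368.0 kips.
Bearing (0.3125 in plate, F_u = 70 ksi): end bolts L_c = 1.5625 − 0.9375/2 = 1.09375, R_n = min(1.2×1.09375×0.3125×70, 2.4×0.875×0.3125×70) = 28.711 kips/bolt; interior L_c = 2.625 − 0.9375 = 1.6875, R_n = 44.297 kips/bolt. φR_n = 0.75 × (2×28.711 + 4×44.297) = 176.0 kips.
Tension yield (gross): A_g = 6.4375×0.3125 = 2.0117 in². φR_n = 0.90 × 50 × 2.0117 = 90.5 kips.
Governing: min(368.0, 176.0, 90.5) = 90.5 kips → gross-section yield.

90.5 kips (gross-section yield governs)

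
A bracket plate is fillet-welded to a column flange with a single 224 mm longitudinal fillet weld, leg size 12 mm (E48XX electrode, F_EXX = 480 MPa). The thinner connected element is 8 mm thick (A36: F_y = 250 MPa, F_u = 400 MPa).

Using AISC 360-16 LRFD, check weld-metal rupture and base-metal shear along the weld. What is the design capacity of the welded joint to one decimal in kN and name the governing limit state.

268.8 kN (base-metal shear governs)

Weld metal: throat = 0.707×12 = 8.484 mm, L = 224 mm. φR_n = 0.75 × 0.6 × 480 × 8.484 × 224 = 410.5 kN.
Base metal shear (8 mm plate): yield φR_n = 1.0×0.6×250×8×224 = 268.8 kN; rupture φR_n = 0.75×0.6×400×8×224 = 322.6 kN; take 268.8 kN (yield).
Governing: min(410.5, 268.8) = 268.8 kN → base-metal shear.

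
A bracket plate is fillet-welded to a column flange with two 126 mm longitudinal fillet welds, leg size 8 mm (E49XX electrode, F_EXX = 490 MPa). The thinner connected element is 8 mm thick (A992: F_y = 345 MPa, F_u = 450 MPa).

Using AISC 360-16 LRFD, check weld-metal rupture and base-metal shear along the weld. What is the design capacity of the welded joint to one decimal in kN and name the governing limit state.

314.3 kN (weld metal governs)

Weld metal: throat = 0.707×8 = 5.656 mm, L = 2×126 = 252 mm. φR_n = 0.75 × 0.6 × 490 × 5.656 × 252 = 314.3 kN.
Base metal shear (8 mm plate): yield φR_n = 1.0×0.6×345×8×252 = 417.3 kN; rupture φR_n = 0.75×0.6×450×8×252 = 408.2 kN; take 408.2 kN (rupture).
Governing: min(314.3, 408.2) = 314.3 kN → weld metal.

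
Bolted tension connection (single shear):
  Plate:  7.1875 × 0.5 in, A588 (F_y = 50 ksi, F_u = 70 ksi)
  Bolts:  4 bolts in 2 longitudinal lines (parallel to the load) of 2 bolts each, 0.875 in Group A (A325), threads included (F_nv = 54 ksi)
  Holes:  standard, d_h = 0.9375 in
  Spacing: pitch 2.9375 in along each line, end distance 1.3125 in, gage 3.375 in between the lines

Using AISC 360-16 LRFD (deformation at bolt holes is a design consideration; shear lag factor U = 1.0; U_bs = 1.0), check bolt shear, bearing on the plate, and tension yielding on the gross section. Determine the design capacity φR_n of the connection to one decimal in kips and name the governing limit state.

Bolt shear: A_b = π(0.875)²/4 = 0.60132 in². φR_n = 0.75 × 54 × 0.60132 × 4 × 1 = 97.4 kips.
Bearing (0.5 in plate, F_u = 70 ksi): end bolts L_c = 1.3125 − 0.9375/2 = 0.84375, R_n = min(1.2×0.84375×0.5×70, 2.4×0.875×0.5×70) = 35.438 kips/bolt; interior L_c = 2.9375 − 0.9375 = 2, R_n = 73.5 kips/bolt. φR_n = 0.75 × (2×35.438 + 2×73.5) = 163.4 kips.
Tension yield (gross): A_g = 7.1875×0.5 = 3.5938 in². φR_n = 0.90 × 50 × 3.5938 = 161.7 kips.
Governing: min(97.4, 163.4, 161.7) = 97.4 kips → bolt shear.

97.4 kips (bolt shear governs)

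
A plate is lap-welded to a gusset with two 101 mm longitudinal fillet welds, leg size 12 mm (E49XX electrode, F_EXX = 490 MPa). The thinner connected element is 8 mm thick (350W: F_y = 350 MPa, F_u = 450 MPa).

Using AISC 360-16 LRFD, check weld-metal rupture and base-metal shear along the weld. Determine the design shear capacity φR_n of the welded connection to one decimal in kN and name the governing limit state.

Weld metal: throat = 0.707×12 = 8.484 mm, L = 2×101 = 202 mm. φR_n = 0.75 × 0.6 × 490 × 8.484 × 202 = 377.9 kN.
Base metal shear (8 mm plate): yield φR_n = 1.0×0.6×350×8×202 = 339.4 kN; rupture φR_n = 0.75×0.6×450×8×202 = 327.2 kN; take 327.2 kN (rupture).
Governing: min(377.9, 327.2) = 327.2 kN → base-metal shear.

327.2 kN (base-metal shear governs)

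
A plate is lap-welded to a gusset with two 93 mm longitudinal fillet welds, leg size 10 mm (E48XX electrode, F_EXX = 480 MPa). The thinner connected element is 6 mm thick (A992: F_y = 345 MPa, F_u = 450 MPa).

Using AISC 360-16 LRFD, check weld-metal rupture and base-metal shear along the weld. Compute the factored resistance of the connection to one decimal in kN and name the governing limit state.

226.0 kN (base-metal shear governs)

Weld metal: throat = 0.707×10 = 7.07 mm, L = 2×93 = 186 mm. φR_n = 0.75 × 0.6 × 480 × 7.07 × 186 = 284.0 kN.
Base metal shear (6 mm plate): yield φR_n = 1.0×0.6×345×6×186 = 231.0 kN; rupture φR_n = 0.75×0.6×450×6×186 = 226.0 kN; take 226.0 kN (rupture).
Governing: min(284.0, 226.0) = 226.0 kN → base-metal shear.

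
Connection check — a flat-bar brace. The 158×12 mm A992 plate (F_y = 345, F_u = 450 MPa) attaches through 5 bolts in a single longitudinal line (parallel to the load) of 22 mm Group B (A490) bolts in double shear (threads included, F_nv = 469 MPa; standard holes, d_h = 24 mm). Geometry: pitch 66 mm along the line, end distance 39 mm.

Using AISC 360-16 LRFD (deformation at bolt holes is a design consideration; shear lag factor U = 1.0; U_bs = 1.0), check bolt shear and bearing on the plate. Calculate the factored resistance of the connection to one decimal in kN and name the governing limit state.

947.7 kN (bearing governs)

Bolt shear: A_b = π(22)²/4 = 380.13 mm². φR_n = 0.75 × 469 × 380.13 × 5 × 2 = 1337.1 kN.
Bearing (12 mm plate, F_u = 450 MPa): end bolts L_c = 39 − 24/2 = 27, R_n = min(1.2×27×12×450, 2.4×22×12×450) = 174.96 kN/bolt; interior L_c = 66 − 24 = 42, R_n = 272.16 kN/bolt. φR_n = 0.75 × (1×174.96 + 4×272.16) = 947.7 kN.
Governing: min(1337.1, 947.7) = 947.7 kN → bearing.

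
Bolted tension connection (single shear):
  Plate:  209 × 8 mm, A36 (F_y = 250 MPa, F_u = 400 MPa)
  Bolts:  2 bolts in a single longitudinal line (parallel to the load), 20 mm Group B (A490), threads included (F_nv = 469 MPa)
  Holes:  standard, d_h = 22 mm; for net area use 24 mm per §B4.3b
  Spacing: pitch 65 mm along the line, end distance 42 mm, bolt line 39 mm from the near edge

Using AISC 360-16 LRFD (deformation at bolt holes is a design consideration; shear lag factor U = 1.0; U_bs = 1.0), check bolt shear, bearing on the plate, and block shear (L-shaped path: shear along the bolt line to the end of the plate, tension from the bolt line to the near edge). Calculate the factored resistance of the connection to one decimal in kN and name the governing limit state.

Bolt shear: A_b = π(20)²/4 = 314.16 mm². φR_n = 0.75 × 469 × 314.16 × 2 × 1 = 221.0 kN.
Bearing (8 mm plate, F_u = 400 MPa): end bolts L_c = 42 − 22/2 = 31, R_n = min(1.2×31×8×400, 2.4×20×8×400) = 119.04 kN/bolt; interior L_c = 65 − 22 = 43, R_n = 153.6 kN/bolt. φR_n = 0.75 × (1×119.04 + 1×153.6) = 204.5 kN.
Block shear: shear path 1×[42+1×65] = 1×107 mm, A_gv = 856, A_nv = 1×(107 − 1.5×24)×8 = 568 mm²; tension to near edge: (39 − 0.5×24)×8 = 216 mm². R_n = min(0.6×400×568, 0.6×250×856) + 1.0×400×216 = min(136.32, 128.4) + 86.4 = 214.8 kN. φR_n = 0.75 × 214.8 = 161.1 kN.
Governing: min(221.0, 204.5, 161.1) = 161.1 kN → block shear.

161.1 kN (block shear governs)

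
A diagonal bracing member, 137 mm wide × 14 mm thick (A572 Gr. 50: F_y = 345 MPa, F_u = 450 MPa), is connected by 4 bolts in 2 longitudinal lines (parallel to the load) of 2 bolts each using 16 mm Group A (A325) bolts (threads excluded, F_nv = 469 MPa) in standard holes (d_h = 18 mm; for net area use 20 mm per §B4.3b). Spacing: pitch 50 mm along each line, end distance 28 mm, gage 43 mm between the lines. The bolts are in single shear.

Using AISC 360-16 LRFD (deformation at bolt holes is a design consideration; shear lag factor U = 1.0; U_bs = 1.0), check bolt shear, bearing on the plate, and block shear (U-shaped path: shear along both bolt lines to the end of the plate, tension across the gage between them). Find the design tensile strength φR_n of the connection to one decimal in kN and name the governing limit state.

Bolt shear: A_b = π(16)²/4 = 201.06 mm². φR_n = 0.75 × 469 × 201.06 × 4 × 1 = 282.9 kN.
Bearing (14 mm plate, F_u = 450 MPa): end bolts L_c = 28 − 18/2 = 19, R_n = min(1.2×19×14×450, 2.4×16×14×450) = 143.64 kN/bolt; interior L_c = 50 − 18 = 32, R_n = 241.92 kN/bolt. φR_n = 0.75 × (2×143.64 + 2×241.92) = 578.3 kN.
Block shear: shear path 2×[28+1×50] = 2×78 mm, A_gv = 2184, A_nv = 2×(78 − 1.5×20)×14 = 1344 mm²; tension across gage: (43 − 1×20)×14 = 322 mm². R_n = min(0.6×450×1344, 0.6×345×2184) + 1.0×450×322 = min(362.88, 452.09) + 144.9 = 507.78 kN. φR_n = 0.75 × 507.78 = 380.8 kN.
Governing: min(282.9, 578.3, 380.8) = 282.9 kN → bolt shear.

282.9 kN (bolt shear governs)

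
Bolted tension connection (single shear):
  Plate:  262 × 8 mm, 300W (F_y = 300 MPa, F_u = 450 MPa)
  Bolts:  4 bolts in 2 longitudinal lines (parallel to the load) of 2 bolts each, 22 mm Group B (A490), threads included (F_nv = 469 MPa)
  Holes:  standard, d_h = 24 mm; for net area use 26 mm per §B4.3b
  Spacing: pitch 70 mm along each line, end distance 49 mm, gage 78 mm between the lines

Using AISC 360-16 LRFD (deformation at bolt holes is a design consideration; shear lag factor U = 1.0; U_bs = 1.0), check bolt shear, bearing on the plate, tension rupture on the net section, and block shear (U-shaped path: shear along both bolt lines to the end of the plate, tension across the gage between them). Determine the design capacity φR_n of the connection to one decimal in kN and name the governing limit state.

397.4 kN (block shear governs)

Bolt shear: A_b = π(22)²/4 = 380.13 mm². φR_n = 0.75 × 469 × 380.13 × 4 × 1 = 534.8 kN.
Bearing (8 mm plate, F_u = 450 MPa): end bolts L_c = 49 − 24/2 = 37, R_n = min(1.2×37×8×450, 2.4×22×8×450) = 159.84 kN/bolt; interior L_c = 70 − 24 = 46, R_n = 190.08 kN/bolt. φR_n = 0.75 × (2×159.84 + 2×190.08) = 524.9 kN.
Tension rupture (net): A_n = (262 − 2×26)×8 = 1680 mm² (U = 1.0, A_e = A_n). φR_n = 0.75 × 450 × 1680 = 567.0 kN.
Block shear: shear path 2×[49+1×70] = 2×119 mm, A_gv = 1904, A_nv = 2×(119 − 1.5×26)×8 = 1280 mm²; tension across gage: (78 − 1×26)×8 = 416 mm². R_n = min(0.6×450×1280, 0.6×300×1904) + 1.0×450×416 = min(345.6, 342.72) + 187.2 = 529.92 kN. φR_n = 0.75 × 529.92 = 397.4 kN.
Governing: min(534.8, 524.9, 567.0, 397.4) = 397.4 kN → block shear.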